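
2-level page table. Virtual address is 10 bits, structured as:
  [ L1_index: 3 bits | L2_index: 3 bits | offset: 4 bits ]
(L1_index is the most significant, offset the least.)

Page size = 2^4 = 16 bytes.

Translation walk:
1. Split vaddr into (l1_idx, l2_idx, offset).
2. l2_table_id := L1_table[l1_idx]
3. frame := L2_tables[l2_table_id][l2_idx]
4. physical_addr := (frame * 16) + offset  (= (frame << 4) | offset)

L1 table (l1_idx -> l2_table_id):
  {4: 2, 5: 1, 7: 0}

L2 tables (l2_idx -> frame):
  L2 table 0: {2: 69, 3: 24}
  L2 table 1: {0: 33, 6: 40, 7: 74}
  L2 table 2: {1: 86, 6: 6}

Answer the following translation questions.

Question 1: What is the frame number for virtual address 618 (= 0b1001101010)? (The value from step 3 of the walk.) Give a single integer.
Answer: 6

Derivation:
vaddr = 618: l1_idx=4, l2_idx=6
L1[4] = 2; L2[2][6] = 6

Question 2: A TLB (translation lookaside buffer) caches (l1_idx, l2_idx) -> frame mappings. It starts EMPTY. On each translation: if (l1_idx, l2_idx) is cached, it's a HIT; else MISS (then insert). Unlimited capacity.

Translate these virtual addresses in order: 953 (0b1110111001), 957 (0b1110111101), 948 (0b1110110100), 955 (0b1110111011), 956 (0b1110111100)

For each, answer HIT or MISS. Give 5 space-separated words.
vaddr=953: (7,3) not in TLB -> MISS, insert
vaddr=957: (7,3) in TLB -> HIT
vaddr=948: (7,3) in TLB -> HIT
vaddr=955: (7,3) in TLB -> HIT
vaddr=956: (7,3) in TLB -> HIT

Answer: MISS HIT HIT HIT HIT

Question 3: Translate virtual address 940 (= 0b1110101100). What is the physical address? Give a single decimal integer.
vaddr = 940 = 0b1110101100
Split: l1_idx=7, l2_idx=2, offset=12
L1[7] = 0
L2[0][2] = 69
paddr = 69 * 16 + 12 = 1116

Answer: 1116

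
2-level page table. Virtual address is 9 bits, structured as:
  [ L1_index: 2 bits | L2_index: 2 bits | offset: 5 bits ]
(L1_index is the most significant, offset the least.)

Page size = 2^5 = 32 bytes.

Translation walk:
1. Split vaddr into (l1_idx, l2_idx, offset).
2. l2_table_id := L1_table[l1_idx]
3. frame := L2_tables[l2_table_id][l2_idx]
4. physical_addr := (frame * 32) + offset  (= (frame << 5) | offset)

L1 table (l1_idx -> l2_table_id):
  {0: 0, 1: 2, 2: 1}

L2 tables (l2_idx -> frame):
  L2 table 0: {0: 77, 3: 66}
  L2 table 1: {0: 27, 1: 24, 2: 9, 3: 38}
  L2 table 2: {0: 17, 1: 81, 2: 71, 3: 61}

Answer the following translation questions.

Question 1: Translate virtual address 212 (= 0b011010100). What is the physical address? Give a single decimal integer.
vaddr = 212 = 0b011010100
Split: l1_idx=1, l2_idx=2, offset=20
L1[1] = 2
L2[2][2] = 71
paddr = 71 * 32 + 20 = 2292

Answer: 2292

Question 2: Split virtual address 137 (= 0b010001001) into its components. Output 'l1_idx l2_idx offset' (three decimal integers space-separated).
Answer: 1 0 9

Derivation:
vaddr = 137 = 0b010001001
  top 2 bits -> l1_idx = 1
  next 2 bits -> l2_idx = 0
  bottom 5 bits -> offset = 9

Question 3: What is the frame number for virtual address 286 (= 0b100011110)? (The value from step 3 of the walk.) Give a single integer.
vaddr = 286: l1_idx=2, l2_idx=0
L1[2] = 1; L2[1][0] = 27

Answer: 27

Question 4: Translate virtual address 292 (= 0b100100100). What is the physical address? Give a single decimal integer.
Answer: 772

Derivation:
vaddr = 292 = 0b100100100
Split: l1_idx=2, l2_idx=1, offset=4
L1[2] = 1
L2[1][1] = 24
paddr = 24 * 32 + 4 = 772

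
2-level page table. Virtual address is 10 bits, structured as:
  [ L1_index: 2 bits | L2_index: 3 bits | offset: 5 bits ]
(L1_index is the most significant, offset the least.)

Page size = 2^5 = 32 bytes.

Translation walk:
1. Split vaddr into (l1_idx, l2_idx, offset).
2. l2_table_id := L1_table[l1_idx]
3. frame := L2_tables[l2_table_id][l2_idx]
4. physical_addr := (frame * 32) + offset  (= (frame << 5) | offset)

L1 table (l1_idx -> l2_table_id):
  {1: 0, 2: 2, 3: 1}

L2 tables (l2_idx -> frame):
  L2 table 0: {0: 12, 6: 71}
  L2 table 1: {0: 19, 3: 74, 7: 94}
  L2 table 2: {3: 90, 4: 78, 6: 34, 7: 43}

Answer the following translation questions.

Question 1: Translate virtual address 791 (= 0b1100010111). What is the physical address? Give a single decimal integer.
vaddr = 791 = 0b1100010111
Split: l1_idx=3, l2_idx=0, offset=23
L1[3] = 1
L2[1][0] = 19
paddr = 19 * 32 + 23 = 631

Answer: 631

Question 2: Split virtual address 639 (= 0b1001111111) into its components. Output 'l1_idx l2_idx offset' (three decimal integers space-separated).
vaddr = 639 = 0b1001111111
  top 2 bits -> l1_idx = 2
  next 3 bits -> l2_idx = 3
  bottom 5 bits -> offset = 31

Answer: 2 3 31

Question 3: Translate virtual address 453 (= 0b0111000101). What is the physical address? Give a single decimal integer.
vaddr = 453 = 0b0111000101
Split: l1_idx=1, l2_idx=6, offset=5
L1[1] = 0
L2[0][6] = 71
paddr = 71 * 32 + 5 = 2277

Answer: 2277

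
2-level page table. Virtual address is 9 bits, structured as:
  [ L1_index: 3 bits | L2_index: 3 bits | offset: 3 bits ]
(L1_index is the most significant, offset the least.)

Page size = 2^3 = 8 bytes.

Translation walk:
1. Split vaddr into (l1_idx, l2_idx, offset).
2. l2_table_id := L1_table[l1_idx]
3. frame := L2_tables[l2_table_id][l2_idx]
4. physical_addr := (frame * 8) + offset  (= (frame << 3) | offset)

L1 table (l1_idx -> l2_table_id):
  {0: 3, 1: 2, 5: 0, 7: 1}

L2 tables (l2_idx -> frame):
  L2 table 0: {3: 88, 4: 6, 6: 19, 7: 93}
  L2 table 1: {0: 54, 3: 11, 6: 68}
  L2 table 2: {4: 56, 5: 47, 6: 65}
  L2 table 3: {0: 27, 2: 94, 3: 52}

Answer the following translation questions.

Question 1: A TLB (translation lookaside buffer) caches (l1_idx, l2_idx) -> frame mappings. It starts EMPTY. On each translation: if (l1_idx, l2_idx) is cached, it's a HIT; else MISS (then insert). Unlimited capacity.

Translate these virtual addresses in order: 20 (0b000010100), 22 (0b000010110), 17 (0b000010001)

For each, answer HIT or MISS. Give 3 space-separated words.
Answer: MISS HIT HIT

Derivation:
vaddr=20: (0,2) not in TLB -> MISS, insert
vaddr=22: (0,2) in TLB -> HIT
vaddr=17: (0,2) in TLB -> HIT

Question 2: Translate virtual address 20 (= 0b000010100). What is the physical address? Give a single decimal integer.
Answer: 756

Derivation:
vaddr = 20 = 0b000010100
Split: l1_idx=0, l2_idx=2, offset=4
L1[0] = 3
L2[3][2] = 94
paddr = 94 * 8 + 4 = 756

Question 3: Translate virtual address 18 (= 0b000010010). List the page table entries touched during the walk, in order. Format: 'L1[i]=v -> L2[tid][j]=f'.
vaddr = 18 = 0b000010010
Split: l1_idx=0, l2_idx=2, offset=2

Answer: L1[0]=3 -> L2[3][2]=94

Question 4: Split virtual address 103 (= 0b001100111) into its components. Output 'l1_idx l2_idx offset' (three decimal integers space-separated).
vaddr = 103 = 0b001100111
  top 3 bits -> l1_idx = 1
  next 3 bits -> l2_idx = 4
  bottom 3 bits -> offset = 7

Answer: 1 4 7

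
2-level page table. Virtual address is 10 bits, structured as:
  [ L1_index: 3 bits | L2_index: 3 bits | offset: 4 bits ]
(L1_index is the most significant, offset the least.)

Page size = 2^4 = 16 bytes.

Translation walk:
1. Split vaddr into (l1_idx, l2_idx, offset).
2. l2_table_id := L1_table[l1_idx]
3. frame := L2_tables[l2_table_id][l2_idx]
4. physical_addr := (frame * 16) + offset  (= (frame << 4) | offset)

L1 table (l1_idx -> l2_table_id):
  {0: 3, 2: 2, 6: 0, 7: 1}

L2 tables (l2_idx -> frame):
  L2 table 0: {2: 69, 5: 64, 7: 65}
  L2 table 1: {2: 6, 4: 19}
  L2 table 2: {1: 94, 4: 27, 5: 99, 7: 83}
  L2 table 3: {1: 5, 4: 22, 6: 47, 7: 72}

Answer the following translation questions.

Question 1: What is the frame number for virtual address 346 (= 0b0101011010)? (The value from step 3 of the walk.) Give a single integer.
Answer: 99

Derivation:
vaddr = 346: l1_idx=2, l2_idx=5
L1[2] = 2; L2[2][5] = 99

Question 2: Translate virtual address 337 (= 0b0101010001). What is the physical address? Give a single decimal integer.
Answer: 1585

Derivation:
vaddr = 337 = 0b0101010001
Split: l1_idx=2, l2_idx=5, offset=1
L1[2] = 2
L2[2][5] = 99
paddr = 99 * 16 + 1 = 1585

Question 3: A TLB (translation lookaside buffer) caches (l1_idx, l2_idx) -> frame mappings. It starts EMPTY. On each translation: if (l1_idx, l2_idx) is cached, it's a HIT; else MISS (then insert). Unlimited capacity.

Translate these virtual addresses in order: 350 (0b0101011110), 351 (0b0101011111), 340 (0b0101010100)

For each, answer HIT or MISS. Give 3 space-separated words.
Answer: MISS HIT HIT

Derivation:
vaddr=350: (2,5) not in TLB -> MISS, insert
vaddr=351: (2,5) in TLB -> HIT
vaddr=340: (2,5) in TLB -> HIT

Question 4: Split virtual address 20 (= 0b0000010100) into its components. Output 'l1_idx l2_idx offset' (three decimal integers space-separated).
Answer: 0 1 4

Derivation:
vaddr = 20 = 0b0000010100
  top 3 bits -> l1_idx = 0
  next 3 bits -> l2_idx = 1
  bottom 4 bits -> offset = 4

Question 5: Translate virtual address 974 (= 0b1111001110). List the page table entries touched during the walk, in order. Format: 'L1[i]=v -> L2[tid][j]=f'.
vaddr = 974 = 0b1111001110
Split: l1_idx=7, l2_idx=4, offset=14

Answer: L1[7]=1 -> L2[1][4]=19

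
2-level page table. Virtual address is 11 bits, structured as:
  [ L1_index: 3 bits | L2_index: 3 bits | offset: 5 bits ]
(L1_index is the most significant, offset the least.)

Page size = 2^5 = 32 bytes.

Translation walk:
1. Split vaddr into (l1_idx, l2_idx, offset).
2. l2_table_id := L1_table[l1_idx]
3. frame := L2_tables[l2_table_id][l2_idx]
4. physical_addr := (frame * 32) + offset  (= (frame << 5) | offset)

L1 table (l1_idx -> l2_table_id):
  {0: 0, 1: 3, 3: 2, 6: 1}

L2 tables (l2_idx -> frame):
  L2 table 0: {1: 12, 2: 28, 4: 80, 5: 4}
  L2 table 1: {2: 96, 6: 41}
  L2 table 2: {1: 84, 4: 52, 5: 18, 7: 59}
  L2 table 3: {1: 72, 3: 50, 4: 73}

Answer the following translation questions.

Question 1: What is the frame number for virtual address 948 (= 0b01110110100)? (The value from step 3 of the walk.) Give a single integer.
Answer: 18

Derivation:
vaddr = 948: l1_idx=3, l2_idx=5
L1[3] = 2; L2[2][5] = 18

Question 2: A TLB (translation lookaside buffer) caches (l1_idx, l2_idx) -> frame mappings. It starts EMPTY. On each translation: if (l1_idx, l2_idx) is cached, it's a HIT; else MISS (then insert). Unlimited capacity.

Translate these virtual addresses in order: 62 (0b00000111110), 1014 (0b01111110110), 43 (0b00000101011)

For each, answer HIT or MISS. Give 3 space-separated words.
vaddr=62: (0,1) not in TLB -> MISS, insert
vaddr=1014: (3,7) not in TLB -> MISS, insert
vaddr=43: (0,1) in TLB -> HIT

Answer: MISS MISS HIT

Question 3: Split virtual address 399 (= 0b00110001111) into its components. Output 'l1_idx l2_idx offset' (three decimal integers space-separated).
Answer: 1 4 15

Derivation:
vaddr = 399 = 0b00110001111
  top 3 bits -> l1_idx = 1
  next 3 bits -> l2_idx = 4
  bottom 5 bits -> offset = 15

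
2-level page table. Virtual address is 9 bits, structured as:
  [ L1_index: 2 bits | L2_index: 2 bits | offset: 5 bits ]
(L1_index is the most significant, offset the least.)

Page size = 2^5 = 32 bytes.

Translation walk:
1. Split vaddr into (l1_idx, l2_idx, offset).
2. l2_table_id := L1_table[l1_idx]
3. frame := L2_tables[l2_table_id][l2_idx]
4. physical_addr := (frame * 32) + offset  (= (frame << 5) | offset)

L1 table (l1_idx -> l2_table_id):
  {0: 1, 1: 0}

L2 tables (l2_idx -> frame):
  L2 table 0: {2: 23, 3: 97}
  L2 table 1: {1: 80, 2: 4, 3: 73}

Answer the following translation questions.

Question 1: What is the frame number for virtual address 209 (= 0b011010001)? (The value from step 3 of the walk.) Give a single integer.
vaddr = 209: l1_idx=1, l2_idx=2
L1[1] = 0; L2[0][2] = 23

Answer: 23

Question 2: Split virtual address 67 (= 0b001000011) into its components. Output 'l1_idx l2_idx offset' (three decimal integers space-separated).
Answer: 0 2 3

Derivation:
vaddr = 67 = 0b001000011
  top 2 bits -> l1_idx = 0
  next 2 bits -> l2_idx = 2
  bottom 5 bits -> offset = 3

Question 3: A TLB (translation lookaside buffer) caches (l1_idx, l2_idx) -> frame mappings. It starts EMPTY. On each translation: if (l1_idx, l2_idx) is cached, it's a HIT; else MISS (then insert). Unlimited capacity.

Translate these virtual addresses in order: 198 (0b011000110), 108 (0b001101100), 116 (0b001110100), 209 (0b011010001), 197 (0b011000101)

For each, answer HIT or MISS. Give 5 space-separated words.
vaddr=198: (1,2) not in TLB -> MISS, insert
vaddr=108: (0,3) not in TLB -> MISS, insert
vaddr=116: (0,3) in TLB -> HIT
vaddr=209: (1,2) in TLB -> HIT
vaddr=197: (1,2) in TLB -> HIT

Answer: MISS MISS HIT HIT HIT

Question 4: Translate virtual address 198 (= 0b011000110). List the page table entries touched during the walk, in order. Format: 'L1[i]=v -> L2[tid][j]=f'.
Answer: L1[1]=0 -> L2[0][2]=23

Derivation:
vaddr = 198 = 0b011000110
Split: l1_idx=1, l2_idx=2, offset=6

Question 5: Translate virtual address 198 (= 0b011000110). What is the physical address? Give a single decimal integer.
Answer: 742

Derivation:
vaddr = 198 = 0b011000110
Split: l1_idx=1, l2_idx=2, offset=6
L1[1] = 0
L2[0][2] = 23
paddr = 23 * 32 + 6 = 742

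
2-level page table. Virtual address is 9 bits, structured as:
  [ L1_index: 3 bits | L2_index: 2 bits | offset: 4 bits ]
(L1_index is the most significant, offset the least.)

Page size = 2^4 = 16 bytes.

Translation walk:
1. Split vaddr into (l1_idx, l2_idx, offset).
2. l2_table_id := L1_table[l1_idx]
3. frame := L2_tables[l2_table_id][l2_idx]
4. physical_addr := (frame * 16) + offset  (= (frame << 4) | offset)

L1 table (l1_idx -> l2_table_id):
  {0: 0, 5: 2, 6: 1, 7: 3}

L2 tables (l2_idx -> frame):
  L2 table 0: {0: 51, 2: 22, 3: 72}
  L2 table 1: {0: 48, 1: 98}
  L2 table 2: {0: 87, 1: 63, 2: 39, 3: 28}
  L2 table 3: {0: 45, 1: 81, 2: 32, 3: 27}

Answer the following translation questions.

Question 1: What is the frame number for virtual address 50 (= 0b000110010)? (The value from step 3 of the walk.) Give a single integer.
Answer: 72

Derivation:
vaddr = 50: l1_idx=0, l2_idx=3
L1[0] = 0; L2[0][3] = 72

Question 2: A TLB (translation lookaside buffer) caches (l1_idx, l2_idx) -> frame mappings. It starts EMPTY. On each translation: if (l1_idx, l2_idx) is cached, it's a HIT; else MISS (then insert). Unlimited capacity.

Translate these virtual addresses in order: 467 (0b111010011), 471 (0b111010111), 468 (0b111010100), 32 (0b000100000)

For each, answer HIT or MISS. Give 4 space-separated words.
vaddr=467: (7,1) not in TLB -> MISS, insert
vaddr=471: (7,1) in TLB -> HIT
vaddr=468: (7,1) in TLB -> HIT
vaddr=32: (0,2) not in TLB -> MISS, insert

Answer: MISS HIT HIT MISS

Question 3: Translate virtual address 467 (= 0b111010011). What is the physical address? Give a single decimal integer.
vaddr = 467 = 0b111010011
Split: l1_idx=7, l2_idx=1, offset=3
L1[7] = 3
L2[3][1] = 81
paddr = 81 * 16 + 3 = 1299

Answer: 1299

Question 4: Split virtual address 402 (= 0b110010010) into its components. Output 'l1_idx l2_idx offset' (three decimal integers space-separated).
Answer: 6 1 2

Derivation:
vaddr = 402 = 0b110010010
  top 3 bits -> l1_idx = 6
  next 2 bits -> l2_idx = 1
  bottom 4 bits -> offset = 2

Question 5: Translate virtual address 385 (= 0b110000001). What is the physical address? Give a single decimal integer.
Answer: 769

Derivation:
vaddr = 385 = 0b110000001
Split: l1_idx=6, l2_idx=0, offset=1
L1[6] = 1
L2[1][0] = 48
paddr = 48 * 16 + 1 = 769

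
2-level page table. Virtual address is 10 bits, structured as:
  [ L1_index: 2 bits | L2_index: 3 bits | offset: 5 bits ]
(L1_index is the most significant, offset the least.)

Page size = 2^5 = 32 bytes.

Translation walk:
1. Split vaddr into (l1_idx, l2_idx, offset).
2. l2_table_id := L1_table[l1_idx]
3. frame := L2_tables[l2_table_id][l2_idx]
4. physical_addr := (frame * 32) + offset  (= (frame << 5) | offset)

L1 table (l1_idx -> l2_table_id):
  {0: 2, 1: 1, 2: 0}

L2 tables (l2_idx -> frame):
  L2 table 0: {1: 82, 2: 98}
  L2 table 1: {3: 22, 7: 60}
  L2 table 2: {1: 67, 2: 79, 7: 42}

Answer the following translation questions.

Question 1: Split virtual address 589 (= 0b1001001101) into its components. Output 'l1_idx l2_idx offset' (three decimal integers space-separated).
vaddr = 589 = 0b1001001101
  top 2 bits -> l1_idx = 2
  next 3 bits -> l2_idx = 2
  bottom 5 bits -> offset = 13

Answer: 2 2 13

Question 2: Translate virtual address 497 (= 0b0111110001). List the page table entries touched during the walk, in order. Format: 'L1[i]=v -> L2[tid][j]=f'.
Answer: L1[1]=1 -> L2[1][7]=60

Derivation:
vaddr = 497 = 0b0111110001
Split: l1_idx=1, l2_idx=7, offset=17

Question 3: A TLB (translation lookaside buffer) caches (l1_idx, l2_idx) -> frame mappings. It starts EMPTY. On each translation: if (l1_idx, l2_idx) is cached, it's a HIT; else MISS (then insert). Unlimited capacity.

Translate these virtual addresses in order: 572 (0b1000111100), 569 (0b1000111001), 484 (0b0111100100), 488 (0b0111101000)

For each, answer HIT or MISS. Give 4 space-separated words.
Answer: MISS HIT MISS HIT

Derivation:
vaddr=572: (2,1) not in TLB -> MISS, insert
vaddr=569: (2,1) in TLB -> HIT
vaddr=484: (1,7) not in TLB -> MISS, insert
vaddr=488: (1,7) in TLB -> HIT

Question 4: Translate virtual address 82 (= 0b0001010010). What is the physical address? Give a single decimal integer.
Answer: 2546

Derivation:
vaddr = 82 = 0b0001010010
Split: l1_idx=0, l2_idx=2, offset=18
L1[0] = 2
L2[2][2] = 79
paddr = 79 * 32 + 18 = 2546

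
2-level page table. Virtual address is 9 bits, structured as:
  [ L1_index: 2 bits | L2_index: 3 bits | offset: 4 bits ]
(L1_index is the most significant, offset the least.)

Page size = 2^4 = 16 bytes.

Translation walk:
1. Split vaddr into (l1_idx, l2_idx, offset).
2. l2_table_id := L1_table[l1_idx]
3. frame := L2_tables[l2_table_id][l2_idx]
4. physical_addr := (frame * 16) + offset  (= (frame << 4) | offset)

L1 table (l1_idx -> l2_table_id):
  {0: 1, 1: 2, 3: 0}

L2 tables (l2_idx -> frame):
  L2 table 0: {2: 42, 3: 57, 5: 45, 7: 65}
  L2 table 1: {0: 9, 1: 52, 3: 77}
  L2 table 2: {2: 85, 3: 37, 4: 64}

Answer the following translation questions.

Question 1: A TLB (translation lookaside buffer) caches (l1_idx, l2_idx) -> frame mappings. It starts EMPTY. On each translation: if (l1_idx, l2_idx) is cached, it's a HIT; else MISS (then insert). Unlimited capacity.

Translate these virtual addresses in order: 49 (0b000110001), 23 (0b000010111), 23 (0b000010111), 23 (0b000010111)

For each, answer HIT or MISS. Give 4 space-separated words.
Answer: MISS MISS HIT HIT

Derivation:
vaddr=49: (0,3) not in TLB -> MISS, insert
vaddr=23: (0,1) not in TLB -> MISS, insert
vaddr=23: (0,1) in TLB -> HIT
vaddr=23: (0,1) in TLB -> HIT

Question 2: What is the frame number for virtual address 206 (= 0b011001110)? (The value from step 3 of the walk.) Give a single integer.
vaddr = 206: l1_idx=1, l2_idx=4
L1[1] = 2; L2[2][4] = 64

Answer: 64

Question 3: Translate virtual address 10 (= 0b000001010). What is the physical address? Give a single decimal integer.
Answer: 154

Derivation:
vaddr = 10 = 0b000001010
Split: l1_idx=0, l2_idx=0, offset=10
L1[0] = 1
L2[1][0] = 9
paddr = 9 * 16 + 10 = 154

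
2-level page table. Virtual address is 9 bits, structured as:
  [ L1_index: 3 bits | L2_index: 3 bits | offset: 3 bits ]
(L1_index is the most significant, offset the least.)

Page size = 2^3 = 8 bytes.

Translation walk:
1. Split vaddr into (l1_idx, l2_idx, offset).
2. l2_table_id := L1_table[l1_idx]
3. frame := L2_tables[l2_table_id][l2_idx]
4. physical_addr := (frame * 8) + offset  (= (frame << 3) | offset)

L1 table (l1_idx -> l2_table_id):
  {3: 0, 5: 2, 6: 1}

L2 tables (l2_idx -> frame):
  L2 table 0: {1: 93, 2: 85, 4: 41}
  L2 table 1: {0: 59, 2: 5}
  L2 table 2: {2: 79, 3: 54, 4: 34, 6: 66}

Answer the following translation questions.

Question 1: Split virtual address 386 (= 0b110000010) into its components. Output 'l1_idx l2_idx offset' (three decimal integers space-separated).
Answer: 6 0 2

Derivation:
vaddr = 386 = 0b110000010
  top 3 bits -> l1_idx = 6
  next 3 bits -> l2_idx = 0
  bottom 3 bits -> offset = 2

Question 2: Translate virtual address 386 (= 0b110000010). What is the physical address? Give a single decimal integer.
Answer: 474

Derivation:
vaddr = 386 = 0b110000010
Split: l1_idx=6, l2_idx=0, offset=2
L1[6] = 1
L2[1][0] = 59
paddr = 59 * 8 + 2 = 474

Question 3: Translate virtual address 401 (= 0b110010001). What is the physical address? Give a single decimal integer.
Answer: 41

Derivation:
vaddr = 401 = 0b110010001
Split: l1_idx=6, l2_idx=2, offset=1
L1[6] = 1
L2[1][2] = 5
paddr = 5 * 8 + 1 = 41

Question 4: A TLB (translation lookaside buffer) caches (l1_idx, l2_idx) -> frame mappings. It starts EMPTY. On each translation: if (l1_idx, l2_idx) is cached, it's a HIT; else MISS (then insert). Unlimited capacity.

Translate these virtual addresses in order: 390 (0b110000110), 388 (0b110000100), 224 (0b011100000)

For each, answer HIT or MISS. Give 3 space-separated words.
vaddr=390: (6,0) not in TLB -> MISS, insert
vaddr=388: (6,0) in TLB -> HIT
vaddr=224: (3,4) not in TLB -> MISS, insert

Answer: MISS HIT MISS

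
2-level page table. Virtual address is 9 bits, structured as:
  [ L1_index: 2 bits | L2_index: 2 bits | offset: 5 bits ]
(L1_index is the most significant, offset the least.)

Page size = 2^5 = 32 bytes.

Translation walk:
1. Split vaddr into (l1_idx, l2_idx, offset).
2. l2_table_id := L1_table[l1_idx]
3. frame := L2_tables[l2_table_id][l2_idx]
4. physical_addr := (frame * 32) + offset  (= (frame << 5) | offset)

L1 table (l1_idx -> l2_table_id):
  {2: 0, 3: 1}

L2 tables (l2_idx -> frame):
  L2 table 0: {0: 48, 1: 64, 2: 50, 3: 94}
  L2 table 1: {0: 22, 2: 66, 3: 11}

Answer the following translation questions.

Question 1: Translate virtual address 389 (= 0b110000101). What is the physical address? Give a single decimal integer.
vaddr = 389 = 0b110000101
Split: l1_idx=3, l2_idx=0, offset=5
L1[3] = 1
L2[1][0] = 22
paddr = 22 * 32 + 5 = 709

Answer: 709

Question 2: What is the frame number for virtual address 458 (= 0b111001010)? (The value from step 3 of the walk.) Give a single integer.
vaddr = 458: l1_idx=3, l2_idx=2
L1[3] = 1; L2[1][2] = 66

Answer: 66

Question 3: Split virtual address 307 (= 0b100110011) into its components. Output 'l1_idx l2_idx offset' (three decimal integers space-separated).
Answer: 2 1 19

Derivation:
vaddr = 307 = 0b100110011
  top 2 bits -> l1_idx = 2
  next 2 bits -> l2_idx = 1
  bottom 5 bits -> offset = 19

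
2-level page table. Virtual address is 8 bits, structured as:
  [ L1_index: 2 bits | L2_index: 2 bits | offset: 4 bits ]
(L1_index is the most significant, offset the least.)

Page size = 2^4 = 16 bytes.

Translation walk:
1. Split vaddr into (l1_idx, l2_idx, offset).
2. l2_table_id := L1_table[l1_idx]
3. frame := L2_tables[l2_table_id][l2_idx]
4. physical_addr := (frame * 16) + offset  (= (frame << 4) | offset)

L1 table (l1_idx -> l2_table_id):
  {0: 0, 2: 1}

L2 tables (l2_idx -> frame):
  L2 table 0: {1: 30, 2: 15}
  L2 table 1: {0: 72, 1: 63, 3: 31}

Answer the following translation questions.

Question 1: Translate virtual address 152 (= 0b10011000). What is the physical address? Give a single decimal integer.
vaddr = 152 = 0b10011000
Split: l1_idx=2, l2_idx=1, offset=8
L1[2] = 1
L2[1][1] = 63
paddr = 63 * 16 + 8 = 1016

Answer: 1016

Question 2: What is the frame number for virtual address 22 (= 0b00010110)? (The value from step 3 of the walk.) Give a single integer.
vaddr = 22: l1_idx=0, l2_idx=1
L1[0] = 0; L2[0][1] = 30

Answer: 30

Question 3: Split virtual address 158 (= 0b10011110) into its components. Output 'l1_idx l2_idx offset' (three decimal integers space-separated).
vaddr = 158 = 0b10011110
  top 2 bits -> l1_idx = 2
  next 2 bits -> l2_idx = 1
  bottom 4 bits -> offset = 14

Answer: 2 1 14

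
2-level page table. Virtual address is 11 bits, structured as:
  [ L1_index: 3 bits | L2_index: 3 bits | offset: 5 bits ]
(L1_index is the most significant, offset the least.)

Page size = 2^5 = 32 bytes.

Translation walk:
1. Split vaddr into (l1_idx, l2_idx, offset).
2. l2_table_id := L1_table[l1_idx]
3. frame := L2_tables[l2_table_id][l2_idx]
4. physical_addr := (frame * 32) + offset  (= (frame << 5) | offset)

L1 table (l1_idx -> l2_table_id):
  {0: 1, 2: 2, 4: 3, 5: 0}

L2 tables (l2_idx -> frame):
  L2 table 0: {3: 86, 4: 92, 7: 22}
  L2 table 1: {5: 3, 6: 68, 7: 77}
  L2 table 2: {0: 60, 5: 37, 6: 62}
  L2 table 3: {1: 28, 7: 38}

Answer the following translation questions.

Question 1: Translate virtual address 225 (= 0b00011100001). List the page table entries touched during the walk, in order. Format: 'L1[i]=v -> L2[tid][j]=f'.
vaddr = 225 = 0b00011100001
Split: l1_idx=0, l2_idx=7, offset=1

Answer: L1[0]=1 -> L2[1][7]=77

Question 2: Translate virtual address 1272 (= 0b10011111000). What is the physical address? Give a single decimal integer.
Answer: 1240

Derivation:
vaddr = 1272 = 0b10011111000
Split: l1_idx=4, l2_idx=7, offset=24
L1[4] = 3
L2[3][7] = 38
paddr = 38 * 32 + 24 = 1240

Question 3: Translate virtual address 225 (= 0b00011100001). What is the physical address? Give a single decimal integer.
vaddr = 225 = 0b00011100001
Split: l1_idx=0, l2_idx=7, offset=1
L1[0] = 1
L2[1][7] = 77
paddr = 77 * 32 + 1 = 2465

Answer: 2465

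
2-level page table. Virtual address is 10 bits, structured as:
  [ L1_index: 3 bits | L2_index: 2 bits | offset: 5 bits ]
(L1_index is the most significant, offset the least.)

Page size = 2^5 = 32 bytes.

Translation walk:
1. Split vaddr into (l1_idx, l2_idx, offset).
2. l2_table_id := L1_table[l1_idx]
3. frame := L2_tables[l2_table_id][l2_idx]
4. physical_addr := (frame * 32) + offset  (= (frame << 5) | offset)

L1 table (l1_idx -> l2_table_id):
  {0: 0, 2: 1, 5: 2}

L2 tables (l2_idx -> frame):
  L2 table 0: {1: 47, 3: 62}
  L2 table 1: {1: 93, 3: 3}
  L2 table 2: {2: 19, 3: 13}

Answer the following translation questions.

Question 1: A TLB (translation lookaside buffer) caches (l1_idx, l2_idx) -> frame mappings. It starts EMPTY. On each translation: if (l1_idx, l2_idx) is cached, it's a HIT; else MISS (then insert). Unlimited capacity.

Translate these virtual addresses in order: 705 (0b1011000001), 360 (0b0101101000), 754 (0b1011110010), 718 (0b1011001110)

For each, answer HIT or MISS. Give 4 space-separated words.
Answer: MISS MISS MISS HIT

Derivation:
vaddr=705: (5,2) not in TLB -> MISS, insert
vaddr=360: (2,3) not in TLB -> MISS, insert
vaddr=754: (5,3) not in TLB -> MISS, insert
vaddr=718: (5,2) in TLB -> HIT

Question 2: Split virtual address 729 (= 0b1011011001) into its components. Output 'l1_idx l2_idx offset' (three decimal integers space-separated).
Answer: 5 2 25

Derivation:
vaddr = 729 = 0b1011011001
  top 3 bits -> l1_idx = 5
  next 2 bits -> l2_idx = 2
  bottom 5 bits -> offset = 25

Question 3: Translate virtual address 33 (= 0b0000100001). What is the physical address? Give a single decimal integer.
vaddr = 33 = 0b0000100001
Split: l1_idx=0, l2_idx=1, offset=1
L1[0] = 0
L2[0][1] = 47
paddr = 47 * 32 + 1 = 1505

Answer: 1505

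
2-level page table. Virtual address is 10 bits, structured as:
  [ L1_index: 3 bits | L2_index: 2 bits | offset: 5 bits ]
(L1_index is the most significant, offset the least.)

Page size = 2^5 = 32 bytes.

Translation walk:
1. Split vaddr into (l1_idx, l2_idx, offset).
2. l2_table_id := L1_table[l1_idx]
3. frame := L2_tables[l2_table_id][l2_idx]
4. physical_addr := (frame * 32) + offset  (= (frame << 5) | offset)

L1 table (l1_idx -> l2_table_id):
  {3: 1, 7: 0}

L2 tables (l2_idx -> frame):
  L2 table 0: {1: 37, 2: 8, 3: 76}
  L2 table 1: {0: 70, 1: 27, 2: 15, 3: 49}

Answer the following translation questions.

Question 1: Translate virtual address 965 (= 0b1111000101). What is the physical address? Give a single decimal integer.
vaddr = 965 = 0b1111000101
Split: l1_idx=7, l2_idx=2, offset=5
L1[7] = 0
L2[0][2] = 8
paddr = 8 * 32 + 5 = 261

Answer: 261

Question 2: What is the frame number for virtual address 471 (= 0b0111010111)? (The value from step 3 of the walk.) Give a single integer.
vaddr = 471: l1_idx=3, l2_idx=2
L1[3] = 1; L2[1][2] = 15

Answer: 15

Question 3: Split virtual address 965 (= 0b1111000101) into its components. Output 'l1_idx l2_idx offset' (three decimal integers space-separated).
vaddr = 965 = 0b1111000101
  top 3 bits -> l1_idx = 7
  next 2 bits -> l2_idx = 2
  bottom 5 bits -> offset = 5

Answer: 7 2 5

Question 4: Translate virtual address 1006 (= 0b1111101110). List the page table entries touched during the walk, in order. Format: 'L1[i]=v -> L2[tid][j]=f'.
vaddr = 1006 = 0b1111101110
Split: l1_idx=7, l2_idx=3, offset=14

Answer: L1[7]=0 -> L2[0][3]=76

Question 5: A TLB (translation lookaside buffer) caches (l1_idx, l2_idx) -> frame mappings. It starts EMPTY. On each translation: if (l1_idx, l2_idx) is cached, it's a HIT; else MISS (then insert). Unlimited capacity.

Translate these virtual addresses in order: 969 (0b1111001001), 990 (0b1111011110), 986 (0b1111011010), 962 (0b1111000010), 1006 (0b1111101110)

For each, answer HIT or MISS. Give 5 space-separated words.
vaddr=969: (7,2) not in TLB -> MISS, insert
vaddr=990: (7,2) in TLB -> HIT
vaddr=986: (7,2) in TLB -> HIT
vaddr=962: (7,2) in TLB -> HIT
vaddr=1006: (7,3) not in TLB -> MISS, insert

Answer: MISS HIT HIT HIT MISS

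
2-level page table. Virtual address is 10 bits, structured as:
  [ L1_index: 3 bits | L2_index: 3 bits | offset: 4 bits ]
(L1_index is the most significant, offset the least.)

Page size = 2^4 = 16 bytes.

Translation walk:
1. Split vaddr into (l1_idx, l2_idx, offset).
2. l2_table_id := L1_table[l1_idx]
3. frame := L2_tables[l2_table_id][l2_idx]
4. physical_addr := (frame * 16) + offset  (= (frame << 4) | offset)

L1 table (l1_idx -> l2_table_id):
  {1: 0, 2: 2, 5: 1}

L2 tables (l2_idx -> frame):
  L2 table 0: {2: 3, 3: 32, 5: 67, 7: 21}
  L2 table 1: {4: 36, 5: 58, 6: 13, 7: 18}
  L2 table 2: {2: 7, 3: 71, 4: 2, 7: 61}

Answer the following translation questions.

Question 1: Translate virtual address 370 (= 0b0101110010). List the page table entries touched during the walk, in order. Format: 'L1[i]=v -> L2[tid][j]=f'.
vaddr = 370 = 0b0101110010
Split: l1_idx=2, l2_idx=7, offset=2

Answer: L1[2]=2 -> L2[2][7]=61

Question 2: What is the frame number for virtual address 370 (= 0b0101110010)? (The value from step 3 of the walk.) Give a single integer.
Answer: 61

Derivation:
vaddr = 370: l1_idx=2, l2_idx=7
L1[2] = 2; L2[2][7] = 61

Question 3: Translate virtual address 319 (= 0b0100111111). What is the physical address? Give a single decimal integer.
vaddr = 319 = 0b0100111111
Split: l1_idx=2, l2_idx=3, offset=15
L1[2] = 2
L2[2][3] = 71
paddr = 71 * 16 + 15 = 1151

Answer: 1151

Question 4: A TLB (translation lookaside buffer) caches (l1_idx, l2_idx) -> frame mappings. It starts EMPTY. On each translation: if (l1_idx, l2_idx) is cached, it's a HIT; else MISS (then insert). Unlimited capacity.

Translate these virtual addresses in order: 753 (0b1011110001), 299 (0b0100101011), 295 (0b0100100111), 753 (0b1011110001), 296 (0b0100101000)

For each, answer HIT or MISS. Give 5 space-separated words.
Answer: MISS MISS HIT HIT HIT

Derivation:
vaddr=753: (5,7) not in TLB -> MISS, insert
vaddr=299: (2,2) not in TLB -> MISS, insert
vaddr=295: (2,2) in TLB -> HIT
vaddr=753: (5,7) in TLB -> HIT
vaddr=296: (2,2) in TLB -> HIT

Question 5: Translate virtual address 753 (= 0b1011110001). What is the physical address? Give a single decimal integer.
Answer: 289

Derivation:
vaddr = 753 = 0b1011110001
Split: l1_idx=5, l2_idx=7, offset=1
L1[5] = 1
L2[1][7] = 18
paddr = 18 * 16 + 1 = 289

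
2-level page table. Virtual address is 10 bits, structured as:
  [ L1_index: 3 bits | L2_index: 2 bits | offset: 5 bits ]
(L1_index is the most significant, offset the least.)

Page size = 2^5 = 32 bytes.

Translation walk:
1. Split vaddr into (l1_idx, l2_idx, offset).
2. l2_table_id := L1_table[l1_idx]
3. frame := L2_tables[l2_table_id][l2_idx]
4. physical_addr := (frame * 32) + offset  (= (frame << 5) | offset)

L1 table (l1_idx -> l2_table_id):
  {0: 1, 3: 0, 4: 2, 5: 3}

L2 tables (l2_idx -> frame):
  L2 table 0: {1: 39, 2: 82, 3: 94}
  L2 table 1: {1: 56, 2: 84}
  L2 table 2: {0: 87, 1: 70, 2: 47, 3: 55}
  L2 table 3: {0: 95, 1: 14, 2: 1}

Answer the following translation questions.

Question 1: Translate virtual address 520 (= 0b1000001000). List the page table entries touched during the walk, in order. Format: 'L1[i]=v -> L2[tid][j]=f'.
vaddr = 520 = 0b1000001000
Split: l1_idx=4, l2_idx=0, offset=8

Answer: L1[4]=2 -> L2[2][0]=87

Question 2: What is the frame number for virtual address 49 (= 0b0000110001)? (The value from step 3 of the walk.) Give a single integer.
Answer: 56

Derivation:
vaddr = 49: l1_idx=0, l2_idx=1
L1[0] = 1; L2[1][1] = 56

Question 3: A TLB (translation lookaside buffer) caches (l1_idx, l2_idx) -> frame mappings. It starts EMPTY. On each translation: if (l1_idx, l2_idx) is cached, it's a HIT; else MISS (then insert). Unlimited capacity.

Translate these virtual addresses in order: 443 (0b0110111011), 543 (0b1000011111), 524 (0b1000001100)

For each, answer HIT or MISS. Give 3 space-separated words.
vaddr=443: (3,1) not in TLB -> MISS, insert
vaddr=543: (4,0) not in TLB -> MISS, insert
vaddr=524: (4,0) in TLB -> HIT

Answer: MISS MISS HIT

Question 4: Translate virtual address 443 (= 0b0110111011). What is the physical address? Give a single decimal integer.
Answer: 1275

Derivation:
vaddr = 443 = 0b0110111011
Split: l1_idx=3, l2_idx=1, offset=27
L1[3] = 0
L2[0][1] = 39
paddr = 39 * 32 + 27 = 1275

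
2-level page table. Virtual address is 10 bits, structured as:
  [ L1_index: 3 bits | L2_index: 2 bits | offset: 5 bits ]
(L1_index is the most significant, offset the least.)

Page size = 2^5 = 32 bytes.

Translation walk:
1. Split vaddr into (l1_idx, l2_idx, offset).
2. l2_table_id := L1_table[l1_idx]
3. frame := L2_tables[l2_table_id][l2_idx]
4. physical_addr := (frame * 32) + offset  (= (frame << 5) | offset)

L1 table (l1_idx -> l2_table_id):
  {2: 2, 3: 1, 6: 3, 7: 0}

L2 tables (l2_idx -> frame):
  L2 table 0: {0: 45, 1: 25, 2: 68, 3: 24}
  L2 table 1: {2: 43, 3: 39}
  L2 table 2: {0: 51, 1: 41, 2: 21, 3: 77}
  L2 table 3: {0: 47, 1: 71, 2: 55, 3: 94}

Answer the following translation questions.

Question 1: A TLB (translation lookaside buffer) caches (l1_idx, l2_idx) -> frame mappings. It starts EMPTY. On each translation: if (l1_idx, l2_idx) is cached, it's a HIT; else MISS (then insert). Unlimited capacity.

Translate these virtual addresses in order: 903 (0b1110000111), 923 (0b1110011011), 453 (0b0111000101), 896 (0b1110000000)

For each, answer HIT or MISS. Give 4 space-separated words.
vaddr=903: (7,0) not in TLB -> MISS, insert
vaddr=923: (7,0) in TLB -> HIT
vaddr=453: (3,2) not in TLB -> MISS, insert
vaddr=896: (7,0) in TLB -> HIT

Answer: MISS HIT MISS HIT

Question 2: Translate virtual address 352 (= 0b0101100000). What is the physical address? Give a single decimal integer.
vaddr = 352 = 0b0101100000
Split: l1_idx=2, l2_idx=3, offset=0
L1[2] = 2
L2[2][3] = 77
paddr = 77 * 32 + 0 = 2464

Answer: 2464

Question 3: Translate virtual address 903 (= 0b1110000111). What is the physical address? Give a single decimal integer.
vaddr = 903 = 0b1110000111
Split: l1_idx=7, l2_idx=0, offset=7
L1[7] = 0
L2[0][0] = 45
paddr = 45 * 32 + 7 = 1447

Answer: 1447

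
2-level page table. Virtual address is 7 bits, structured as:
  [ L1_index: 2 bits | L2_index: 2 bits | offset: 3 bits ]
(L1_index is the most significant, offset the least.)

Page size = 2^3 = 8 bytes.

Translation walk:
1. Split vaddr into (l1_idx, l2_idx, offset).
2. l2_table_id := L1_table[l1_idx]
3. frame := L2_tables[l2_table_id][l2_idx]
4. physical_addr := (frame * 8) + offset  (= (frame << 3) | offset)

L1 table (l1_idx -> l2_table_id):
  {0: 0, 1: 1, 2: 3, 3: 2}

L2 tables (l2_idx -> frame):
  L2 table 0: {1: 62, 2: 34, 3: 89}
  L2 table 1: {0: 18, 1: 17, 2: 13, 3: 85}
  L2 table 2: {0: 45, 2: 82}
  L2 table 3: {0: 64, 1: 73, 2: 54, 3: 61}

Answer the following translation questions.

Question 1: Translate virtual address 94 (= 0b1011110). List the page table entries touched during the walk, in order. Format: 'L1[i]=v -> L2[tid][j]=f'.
vaddr = 94 = 0b1011110
Split: l1_idx=2, l2_idx=3, offset=6

Answer: L1[2]=3 -> L2[3][3]=61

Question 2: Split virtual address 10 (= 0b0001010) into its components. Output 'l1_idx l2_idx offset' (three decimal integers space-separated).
Answer: 0 1 2

Derivation:
vaddr = 10 = 0b0001010
  top 2 bits -> l1_idx = 0
  next 2 bits -> l2_idx = 1
  bottom 3 bits -> offset = 2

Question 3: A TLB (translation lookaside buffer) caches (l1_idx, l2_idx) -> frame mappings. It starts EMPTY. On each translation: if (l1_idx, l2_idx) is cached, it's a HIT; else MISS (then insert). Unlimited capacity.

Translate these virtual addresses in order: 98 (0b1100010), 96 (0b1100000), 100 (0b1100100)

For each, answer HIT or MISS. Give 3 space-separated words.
Answer: MISS HIT HIT

Derivation:
vaddr=98: (3,0) not in TLB -> MISS, insert
vaddr=96: (3,0) in TLB -> HIT
vaddr=100: (3,0) in TLB -> HIT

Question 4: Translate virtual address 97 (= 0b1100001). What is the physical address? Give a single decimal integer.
vaddr = 97 = 0b1100001
Split: l1_idx=3, l2_idx=0, offset=1
L1[3] = 2
L2[2][0] = 45
paddr = 45 * 8 + 1 = 361

Answer: 361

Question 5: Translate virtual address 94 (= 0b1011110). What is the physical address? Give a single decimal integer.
vaddr = 94 = 0b1011110
Split: l1_idx=2, l2_idx=3, offset=6
L1[2] = 3
L2[3][3] = 61
paddr = 61 * 8 + 6 = 494

Answer: 494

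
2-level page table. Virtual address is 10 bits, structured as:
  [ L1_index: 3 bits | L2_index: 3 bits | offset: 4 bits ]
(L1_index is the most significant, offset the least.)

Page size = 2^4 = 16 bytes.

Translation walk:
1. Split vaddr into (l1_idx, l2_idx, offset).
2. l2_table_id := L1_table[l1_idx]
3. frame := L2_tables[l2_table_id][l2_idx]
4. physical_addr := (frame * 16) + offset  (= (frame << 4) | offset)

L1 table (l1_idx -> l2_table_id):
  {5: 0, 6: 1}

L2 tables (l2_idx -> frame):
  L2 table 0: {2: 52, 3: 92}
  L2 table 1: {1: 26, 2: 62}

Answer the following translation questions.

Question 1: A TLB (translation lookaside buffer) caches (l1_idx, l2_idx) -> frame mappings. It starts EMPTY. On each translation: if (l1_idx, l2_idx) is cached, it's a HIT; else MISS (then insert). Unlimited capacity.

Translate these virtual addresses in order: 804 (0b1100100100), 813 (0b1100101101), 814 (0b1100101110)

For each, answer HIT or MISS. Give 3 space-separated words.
Answer: MISS HIT HIT

Derivation:
vaddr=804: (6,2) not in TLB -> MISS, insert
vaddr=813: (6,2) in TLB -> HIT
vaddr=814: (6,2) in TLB -> HIT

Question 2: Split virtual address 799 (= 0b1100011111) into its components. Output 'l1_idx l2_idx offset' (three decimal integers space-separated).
Answer: 6 1 15

Derivation:
vaddr = 799 = 0b1100011111
  top 3 bits -> l1_idx = 6
  next 3 bits -> l2_idx = 1
  bottom 4 bits -> offset = 15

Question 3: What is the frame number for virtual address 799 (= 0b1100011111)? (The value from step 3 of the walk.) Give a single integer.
Answer: 26

Derivation:
vaddr = 799: l1_idx=6, l2_idx=1
L1[6] = 1; L2[1][1] = 26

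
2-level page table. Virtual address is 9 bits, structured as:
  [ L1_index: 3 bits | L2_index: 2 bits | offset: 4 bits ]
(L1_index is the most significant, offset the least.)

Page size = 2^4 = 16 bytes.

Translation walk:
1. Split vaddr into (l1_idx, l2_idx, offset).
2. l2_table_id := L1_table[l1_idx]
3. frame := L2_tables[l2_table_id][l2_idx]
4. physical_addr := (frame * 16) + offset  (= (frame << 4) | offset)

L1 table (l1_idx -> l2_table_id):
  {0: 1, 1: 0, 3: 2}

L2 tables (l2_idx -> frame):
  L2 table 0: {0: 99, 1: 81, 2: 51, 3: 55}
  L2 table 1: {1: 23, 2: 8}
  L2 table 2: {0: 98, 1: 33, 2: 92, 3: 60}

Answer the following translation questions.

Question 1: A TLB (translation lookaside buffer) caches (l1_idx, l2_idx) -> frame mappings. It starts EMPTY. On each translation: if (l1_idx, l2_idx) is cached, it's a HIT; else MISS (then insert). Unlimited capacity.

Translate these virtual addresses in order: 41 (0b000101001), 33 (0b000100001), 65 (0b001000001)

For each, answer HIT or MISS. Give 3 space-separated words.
Answer: MISS HIT MISS

Derivation:
vaddr=41: (0,2) not in TLB -> MISS, insert
vaddr=33: (0,2) in TLB -> HIT
vaddr=65: (1,0) not in TLB -> MISS, insert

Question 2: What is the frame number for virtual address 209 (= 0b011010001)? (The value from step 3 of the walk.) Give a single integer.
vaddr = 209: l1_idx=3, l2_idx=1
L1[3] = 2; L2[2][1] = 33

Answer: 33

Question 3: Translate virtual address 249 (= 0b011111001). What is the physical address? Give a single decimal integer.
vaddr = 249 = 0b011111001
Split: l1_idx=3, l2_idx=3, offset=9
L1[3] = 2
L2[2][3] = 60
paddr = 60 * 16 + 9 = 969

Answer: 969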